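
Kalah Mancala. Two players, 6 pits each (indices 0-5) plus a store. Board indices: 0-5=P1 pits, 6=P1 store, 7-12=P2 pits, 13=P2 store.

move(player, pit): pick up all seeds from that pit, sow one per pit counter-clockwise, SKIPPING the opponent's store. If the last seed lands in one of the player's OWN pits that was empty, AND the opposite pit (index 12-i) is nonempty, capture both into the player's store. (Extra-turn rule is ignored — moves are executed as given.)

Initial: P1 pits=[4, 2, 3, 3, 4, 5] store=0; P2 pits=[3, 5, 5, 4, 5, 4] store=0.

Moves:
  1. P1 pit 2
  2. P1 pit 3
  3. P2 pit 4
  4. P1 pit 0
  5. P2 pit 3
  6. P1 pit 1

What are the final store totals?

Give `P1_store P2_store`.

Move 1: P1 pit2 -> P1=[4,2,0,4,5,6](0) P2=[3,5,5,4,5,4](0)
Move 2: P1 pit3 -> P1=[4,2,0,0,6,7](1) P2=[4,5,5,4,5,4](0)
Move 3: P2 pit4 -> P1=[5,3,1,0,6,7](1) P2=[4,5,5,4,0,5](1)
Move 4: P1 pit0 -> P1=[0,4,2,1,7,8](1) P2=[4,5,5,4,0,5](1)
Move 5: P2 pit3 -> P1=[1,4,2,1,7,8](1) P2=[4,5,5,0,1,6](2)
Move 6: P1 pit1 -> P1=[1,0,3,2,8,9](1) P2=[4,5,5,0,1,6](2)

Answer: 1 2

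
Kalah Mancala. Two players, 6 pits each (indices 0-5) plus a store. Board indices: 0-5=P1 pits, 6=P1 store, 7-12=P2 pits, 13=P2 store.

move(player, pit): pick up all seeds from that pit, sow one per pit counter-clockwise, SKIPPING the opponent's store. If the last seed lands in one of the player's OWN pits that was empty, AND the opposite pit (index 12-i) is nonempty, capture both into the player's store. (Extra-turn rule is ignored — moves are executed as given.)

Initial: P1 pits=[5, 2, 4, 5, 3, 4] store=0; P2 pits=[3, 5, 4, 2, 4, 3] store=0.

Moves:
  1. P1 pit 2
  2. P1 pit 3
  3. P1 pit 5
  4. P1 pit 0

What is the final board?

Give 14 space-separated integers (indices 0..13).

Answer: 0 3 1 1 6 0 9 0 7 6 3 5 3 0

Derivation:
Move 1: P1 pit2 -> P1=[5,2,0,6,4,5](1) P2=[3,5,4,2,4,3](0)
Move 2: P1 pit3 -> P1=[5,2,0,0,5,6](2) P2=[4,6,5,2,4,3](0)
Move 3: P1 pit5 -> P1=[5,2,0,0,5,0](3) P2=[5,7,6,3,5,3](0)
Move 4: P1 pit0 -> P1=[0,3,1,1,6,0](9) P2=[0,7,6,3,5,3](0)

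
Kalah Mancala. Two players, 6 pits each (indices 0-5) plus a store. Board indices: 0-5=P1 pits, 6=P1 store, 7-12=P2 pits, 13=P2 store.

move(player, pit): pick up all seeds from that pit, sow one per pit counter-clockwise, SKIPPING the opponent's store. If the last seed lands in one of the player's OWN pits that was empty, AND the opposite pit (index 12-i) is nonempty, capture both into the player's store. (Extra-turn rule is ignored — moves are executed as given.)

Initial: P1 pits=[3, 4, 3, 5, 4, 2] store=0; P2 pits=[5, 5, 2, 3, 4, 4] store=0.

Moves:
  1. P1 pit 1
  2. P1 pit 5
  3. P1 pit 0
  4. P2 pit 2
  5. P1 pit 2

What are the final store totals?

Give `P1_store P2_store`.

Answer: 2 0

Derivation:
Move 1: P1 pit1 -> P1=[3,0,4,6,5,3](0) P2=[5,5,2,3,4,4](0)
Move 2: P1 pit5 -> P1=[3,0,4,6,5,0](1) P2=[6,6,2,3,4,4](0)
Move 3: P1 pit0 -> P1=[0,1,5,7,5,0](1) P2=[6,6,2,3,4,4](0)
Move 4: P2 pit2 -> P1=[0,1,5,7,5,0](1) P2=[6,6,0,4,5,4](0)
Move 5: P1 pit2 -> P1=[0,1,0,8,6,1](2) P2=[7,6,0,4,5,4](0)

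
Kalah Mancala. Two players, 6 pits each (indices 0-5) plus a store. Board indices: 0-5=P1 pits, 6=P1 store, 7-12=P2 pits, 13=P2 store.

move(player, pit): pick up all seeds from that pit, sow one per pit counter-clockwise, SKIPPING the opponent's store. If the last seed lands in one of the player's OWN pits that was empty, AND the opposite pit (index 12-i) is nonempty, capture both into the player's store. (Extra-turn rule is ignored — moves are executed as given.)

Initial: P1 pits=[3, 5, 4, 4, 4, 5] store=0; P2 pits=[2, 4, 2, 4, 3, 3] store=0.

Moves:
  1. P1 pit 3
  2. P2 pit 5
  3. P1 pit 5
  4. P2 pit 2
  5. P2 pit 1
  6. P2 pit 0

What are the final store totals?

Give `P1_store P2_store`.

Answer: 2 7

Derivation:
Move 1: P1 pit3 -> P1=[3,5,4,0,5,6](1) P2=[3,4,2,4,3,3](0)
Move 2: P2 pit5 -> P1=[4,6,4,0,5,6](1) P2=[3,4,2,4,3,0](1)
Move 3: P1 pit5 -> P1=[4,6,4,0,5,0](2) P2=[4,5,3,5,4,0](1)
Move 4: P2 pit2 -> P1=[0,6,4,0,5,0](2) P2=[4,5,0,6,5,0](6)
Move 5: P2 pit1 -> P1=[0,6,4,0,5,0](2) P2=[4,0,1,7,6,1](7)
Move 6: P2 pit0 -> P1=[0,6,4,0,5,0](2) P2=[0,1,2,8,7,1](7)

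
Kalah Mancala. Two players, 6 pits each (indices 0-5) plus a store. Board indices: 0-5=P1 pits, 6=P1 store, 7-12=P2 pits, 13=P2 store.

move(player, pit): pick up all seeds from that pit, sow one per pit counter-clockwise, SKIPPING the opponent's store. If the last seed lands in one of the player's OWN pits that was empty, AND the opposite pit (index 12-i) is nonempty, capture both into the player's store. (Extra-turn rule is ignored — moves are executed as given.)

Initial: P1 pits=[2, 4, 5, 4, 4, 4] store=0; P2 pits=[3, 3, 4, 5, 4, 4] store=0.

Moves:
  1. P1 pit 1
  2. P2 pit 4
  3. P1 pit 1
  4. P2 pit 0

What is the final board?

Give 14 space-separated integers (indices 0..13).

Answer: 3 0 7 5 5 5 0 0 4 5 6 0 5 1

Derivation:
Move 1: P1 pit1 -> P1=[2,0,6,5,5,5](0) P2=[3,3,4,5,4,4](0)
Move 2: P2 pit4 -> P1=[3,1,6,5,5,5](0) P2=[3,3,4,5,0,5](1)
Move 3: P1 pit1 -> P1=[3,0,7,5,5,5](0) P2=[3,3,4,5,0,5](1)
Move 4: P2 pit0 -> P1=[3,0,7,5,5,5](0) P2=[0,4,5,6,0,5](1)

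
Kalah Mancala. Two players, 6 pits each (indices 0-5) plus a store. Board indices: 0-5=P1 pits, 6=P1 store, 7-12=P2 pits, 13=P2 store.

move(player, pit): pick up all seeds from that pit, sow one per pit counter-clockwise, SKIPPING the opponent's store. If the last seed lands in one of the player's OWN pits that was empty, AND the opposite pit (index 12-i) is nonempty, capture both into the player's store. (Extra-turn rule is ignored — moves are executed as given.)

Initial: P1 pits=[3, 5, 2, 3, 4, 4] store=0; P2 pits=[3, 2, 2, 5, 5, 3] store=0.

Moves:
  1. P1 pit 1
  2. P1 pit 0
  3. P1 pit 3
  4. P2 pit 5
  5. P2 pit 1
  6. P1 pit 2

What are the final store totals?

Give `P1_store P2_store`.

Move 1: P1 pit1 -> P1=[3,0,3,4,5,5](1) P2=[3,2,2,5,5,3](0)
Move 2: P1 pit0 -> P1=[0,1,4,5,5,5](1) P2=[3,2,2,5,5,3](0)
Move 3: P1 pit3 -> P1=[0,1,4,0,6,6](2) P2=[4,3,2,5,5,3](0)
Move 4: P2 pit5 -> P1=[1,2,4,0,6,6](2) P2=[4,3,2,5,5,0](1)
Move 5: P2 pit1 -> P1=[1,2,4,0,6,6](2) P2=[4,0,3,6,6,0](1)
Move 6: P1 pit2 -> P1=[1,2,0,1,7,7](3) P2=[4,0,3,6,6,0](1)

Answer: 3 1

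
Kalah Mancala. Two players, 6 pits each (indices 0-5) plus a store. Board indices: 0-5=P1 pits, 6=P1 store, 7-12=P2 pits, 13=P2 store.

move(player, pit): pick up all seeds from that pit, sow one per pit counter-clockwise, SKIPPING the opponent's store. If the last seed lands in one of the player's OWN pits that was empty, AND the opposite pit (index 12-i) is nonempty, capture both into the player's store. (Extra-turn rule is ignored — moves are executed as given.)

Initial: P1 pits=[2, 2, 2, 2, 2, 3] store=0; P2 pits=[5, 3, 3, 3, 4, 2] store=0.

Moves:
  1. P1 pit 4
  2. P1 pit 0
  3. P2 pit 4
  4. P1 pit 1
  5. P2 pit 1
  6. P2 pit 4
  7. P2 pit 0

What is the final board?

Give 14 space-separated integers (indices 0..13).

Move 1: P1 pit4 -> P1=[2,2,2,2,0,4](1) P2=[5,3,3,3,4,2](0)
Move 2: P1 pit0 -> P1=[0,3,3,2,0,4](1) P2=[5,3,3,3,4,2](0)
Move 3: P2 pit4 -> P1=[1,4,3,2,0,4](1) P2=[5,3,3,3,0,3](1)
Move 4: P1 pit1 -> P1=[1,0,4,3,1,5](1) P2=[5,3,3,3,0,3](1)
Move 5: P2 pit1 -> P1=[1,0,4,3,1,5](1) P2=[5,0,4,4,1,3](1)
Move 6: P2 pit4 -> P1=[1,0,4,3,1,5](1) P2=[5,0,4,4,0,4](1)
Move 7: P2 pit0 -> P1=[1,0,4,3,1,5](1) P2=[0,1,5,5,1,5](1)

Answer: 1 0 4 3 1 5 1 0 1 5 5 1 5 1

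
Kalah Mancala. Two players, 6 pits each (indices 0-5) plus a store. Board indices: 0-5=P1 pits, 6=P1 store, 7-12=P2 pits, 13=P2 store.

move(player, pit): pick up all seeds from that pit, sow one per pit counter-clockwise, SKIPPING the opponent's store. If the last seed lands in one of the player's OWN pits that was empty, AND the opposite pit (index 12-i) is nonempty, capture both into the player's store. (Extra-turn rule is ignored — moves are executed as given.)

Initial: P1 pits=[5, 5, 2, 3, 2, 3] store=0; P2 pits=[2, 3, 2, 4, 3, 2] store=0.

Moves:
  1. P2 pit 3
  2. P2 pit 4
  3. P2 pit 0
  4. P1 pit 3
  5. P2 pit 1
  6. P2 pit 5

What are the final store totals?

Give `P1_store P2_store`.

Move 1: P2 pit3 -> P1=[6,5,2,3,2,3](0) P2=[2,3,2,0,4,3](1)
Move 2: P2 pit4 -> P1=[7,6,2,3,2,3](0) P2=[2,3,2,0,0,4](2)
Move 3: P2 pit0 -> P1=[7,6,2,3,2,3](0) P2=[0,4,3,0,0,4](2)
Move 4: P1 pit3 -> P1=[7,6,2,0,3,4](1) P2=[0,4,3,0,0,4](2)
Move 5: P2 pit1 -> P1=[7,6,2,0,3,4](1) P2=[0,0,4,1,1,5](2)
Move 6: P2 pit5 -> P1=[8,7,3,1,3,4](1) P2=[0,0,4,1,1,0](3)

Answer: 1 3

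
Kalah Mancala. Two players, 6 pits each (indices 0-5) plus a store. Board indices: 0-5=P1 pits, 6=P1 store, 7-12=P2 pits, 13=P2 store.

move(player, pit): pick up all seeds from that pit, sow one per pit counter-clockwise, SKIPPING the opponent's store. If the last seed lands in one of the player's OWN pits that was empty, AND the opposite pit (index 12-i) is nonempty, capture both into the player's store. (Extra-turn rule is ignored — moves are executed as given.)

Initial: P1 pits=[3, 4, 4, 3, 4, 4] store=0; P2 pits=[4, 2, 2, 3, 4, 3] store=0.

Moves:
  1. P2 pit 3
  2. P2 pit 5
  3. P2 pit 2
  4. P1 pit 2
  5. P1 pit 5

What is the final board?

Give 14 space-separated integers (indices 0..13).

Answer: 4 5 0 4 5 0 2 6 3 1 2 6 0 2

Derivation:
Move 1: P2 pit3 -> P1=[3,4,4,3,4,4](0) P2=[4,2,2,0,5,4](1)
Move 2: P2 pit5 -> P1=[4,5,5,3,4,4](0) P2=[4,2,2,0,5,0](2)
Move 3: P2 pit2 -> P1=[4,5,5,3,4,4](0) P2=[4,2,0,1,6,0](2)
Move 4: P1 pit2 -> P1=[4,5,0,4,5,5](1) P2=[5,2,0,1,6,0](2)
Move 5: P1 pit5 -> P1=[4,5,0,4,5,0](2) P2=[6,3,1,2,6,0](2)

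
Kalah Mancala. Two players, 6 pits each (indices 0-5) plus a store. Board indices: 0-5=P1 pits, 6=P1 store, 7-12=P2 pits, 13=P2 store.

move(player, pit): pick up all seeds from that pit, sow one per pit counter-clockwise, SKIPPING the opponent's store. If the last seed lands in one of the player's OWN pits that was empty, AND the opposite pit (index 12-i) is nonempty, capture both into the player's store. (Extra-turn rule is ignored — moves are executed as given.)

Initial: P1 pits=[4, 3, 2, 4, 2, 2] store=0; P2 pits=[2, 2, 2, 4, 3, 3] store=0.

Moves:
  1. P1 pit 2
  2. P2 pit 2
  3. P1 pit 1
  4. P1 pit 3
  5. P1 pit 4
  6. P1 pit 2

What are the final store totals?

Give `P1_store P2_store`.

Move 1: P1 pit2 -> P1=[4,3,0,5,3,2](0) P2=[2,2,2,4,3,3](0)
Move 2: P2 pit2 -> P1=[4,3,0,5,3,2](0) P2=[2,2,0,5,4,3](0)
Move 3: P1 pit1 -> P1=[4,0,1,6,4,2](0) P2=[2,2,0,5,4,3](0)
Move 4: P1 pit3 -> P1=[4,0,1,0,5,3](1) P2=[3,3,1,5,4,3](0)
Move 5: P1 pit4 -> P1=[4,0,1,0,0,4](2) P2=[4,4,2,5,4,3](0)
Move 6: P1 pit2 -> P1=[4,0,0,0,0,4](5) P2=[4,4,0,5,4,3](0)

Answer: 5 0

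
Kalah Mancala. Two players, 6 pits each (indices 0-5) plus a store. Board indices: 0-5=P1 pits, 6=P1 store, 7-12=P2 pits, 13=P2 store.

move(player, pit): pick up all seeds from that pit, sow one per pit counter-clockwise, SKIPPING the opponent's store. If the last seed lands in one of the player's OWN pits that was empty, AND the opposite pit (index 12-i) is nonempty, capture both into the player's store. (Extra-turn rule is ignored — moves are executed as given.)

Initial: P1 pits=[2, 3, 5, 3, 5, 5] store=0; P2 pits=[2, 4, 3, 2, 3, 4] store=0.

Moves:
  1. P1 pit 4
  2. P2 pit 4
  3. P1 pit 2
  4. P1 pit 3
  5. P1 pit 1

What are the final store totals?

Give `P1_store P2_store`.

Answer: 3 1

Derivation:
Move 1: P1 pit4 -> P1=[2,3,5,3,0,6](1) P2=[3,5,4,2,3,4](0)
Move 2: P2 pit4 -> P1=[3,3,5,3,0,6](1) P2=[3,5,4,2,0,5](1)
Move 3: P1 pit2 -> P1=[3,3,0,4,1,7](2) P2=[4,5,4,2,0,5](1)
Move 4: P1 pit3 -> P1=[3,3,0,0,2,8](3) P2=[5,5,4,2,0,5](1)
Move 5: P1 pit1 -> P1=[3,0,1,1,3,8](3) P2=[5,5,4,2,0,5](1)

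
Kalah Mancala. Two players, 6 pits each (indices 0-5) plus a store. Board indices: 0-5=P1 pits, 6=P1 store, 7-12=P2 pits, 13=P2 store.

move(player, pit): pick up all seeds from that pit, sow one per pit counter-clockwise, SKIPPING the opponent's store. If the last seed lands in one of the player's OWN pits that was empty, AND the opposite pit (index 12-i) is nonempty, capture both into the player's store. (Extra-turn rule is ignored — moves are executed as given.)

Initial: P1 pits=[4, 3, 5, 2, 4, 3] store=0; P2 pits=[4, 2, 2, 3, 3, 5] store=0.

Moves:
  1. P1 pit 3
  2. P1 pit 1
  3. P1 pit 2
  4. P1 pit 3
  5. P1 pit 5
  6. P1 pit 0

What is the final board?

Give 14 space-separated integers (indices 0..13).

Move 1: P1 pit3 -> P1=[4,3,5,0,5,4](0) P2=[4,2,2,3,3,5](0)
Move 2: P1 pit1 -> P1=[4,0,6,1,6,4](0) P2=[4,2,2,3,3,5](0)
Move 3: P1 pit2 -> P1=[4,0,0,2,7,5](1) P2=[5,3,2,3,3,5](0)
Move 4: P1 pit3 -> P1=[4,0,0,0,8,6](1) P2=[5,3,2,3,3,5](0)
Move 5: P1 pit5 -> P1=[4,0,0,0,8,0](2) P2=[6,4,3,4,4,5](0)
Move 6: P1 pit0 -> P1=[0,1,1,1,9,0](2) P2=[6,4,3,4,4,5](0)

Answer: 0 1 1 1 9 0 2 6 4 3 4 4 5 0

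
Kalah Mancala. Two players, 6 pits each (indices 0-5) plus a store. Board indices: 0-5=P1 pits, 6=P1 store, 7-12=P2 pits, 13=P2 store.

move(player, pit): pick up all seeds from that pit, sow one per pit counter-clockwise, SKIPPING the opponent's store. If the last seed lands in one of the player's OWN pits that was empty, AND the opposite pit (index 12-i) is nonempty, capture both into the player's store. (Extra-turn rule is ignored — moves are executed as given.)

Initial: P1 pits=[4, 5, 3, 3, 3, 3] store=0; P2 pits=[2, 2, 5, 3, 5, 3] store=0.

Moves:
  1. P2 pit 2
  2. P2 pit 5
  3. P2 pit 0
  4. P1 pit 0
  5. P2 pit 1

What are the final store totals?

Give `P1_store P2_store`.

Answer: 1 6

Derivation:
Move 1: P2 pit2 -> P1=[5,5,3,3,3,3](0) P2=[2,2,0,4,6,4](1)
Move 2: P2 pit5 -> P1=[6,6,4,3,3,3](0) P2=[2,2,0,4,6,0](2)
Move 3: P2 pit0 -> P1=[6,6,4,0,3,3](0) P2=[0,3,0,4,6,0](6)
Move 4: P1 pit0 -> P1=[0,7,5,1,4,4](1) P2=[0,3,0,4,6,0](6)
Move 5: P2 pit1 -> P1=[0,7,5,1,4,4](1) P2=[0,0,1,5,7,0](6)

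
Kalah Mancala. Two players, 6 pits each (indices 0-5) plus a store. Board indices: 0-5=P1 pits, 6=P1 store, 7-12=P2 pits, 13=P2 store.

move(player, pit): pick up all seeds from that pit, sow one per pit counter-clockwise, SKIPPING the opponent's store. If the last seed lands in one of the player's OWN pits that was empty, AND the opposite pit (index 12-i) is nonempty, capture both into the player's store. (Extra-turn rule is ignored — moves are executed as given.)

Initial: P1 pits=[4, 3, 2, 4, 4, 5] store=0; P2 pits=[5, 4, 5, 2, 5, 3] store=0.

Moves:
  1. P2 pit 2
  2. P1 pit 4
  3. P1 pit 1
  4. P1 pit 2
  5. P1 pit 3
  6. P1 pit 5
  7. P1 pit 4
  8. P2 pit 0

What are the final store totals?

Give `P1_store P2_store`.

Answer: 10 2

Derivation:
Move 1: P2 pit2 -> P1=[5,3,2,4,4,5](0) P2=[5,4,0,3,6,4](1)
Move 2: P1 pit4 -> P1=[5,3,2,4,0,6](1) P2=[6,5,0,3,6,4](1)
Move 3: P1 pit1 -> P1=[5,0,3,5,0,6](7) P2=[6,0,0,3,6,4](1)
Move 4: P1 pit2 -> P1=[5,0,0,6,1,7](7) P2=[6,0,0,3,6,4](1)
Move 5: P1 pit3 -> P1=[5,0,0,0,2,8](8) P2=[7,1,1,3,6,4](1)
Move 6: P1 pit5 -> P1=[6,0,0,0,2,0](9) P2=[8,2,2,4,7,5](1)
Move 7: P1 pit4 -> P1=[6,0,0,0,0,1](10) P2=[8,2,2,4,7,5](1)
Move 8: P2 pit0 -> P1=[7,1,0,0,0,1](10) P2=[0,3,3,5,8,6](2)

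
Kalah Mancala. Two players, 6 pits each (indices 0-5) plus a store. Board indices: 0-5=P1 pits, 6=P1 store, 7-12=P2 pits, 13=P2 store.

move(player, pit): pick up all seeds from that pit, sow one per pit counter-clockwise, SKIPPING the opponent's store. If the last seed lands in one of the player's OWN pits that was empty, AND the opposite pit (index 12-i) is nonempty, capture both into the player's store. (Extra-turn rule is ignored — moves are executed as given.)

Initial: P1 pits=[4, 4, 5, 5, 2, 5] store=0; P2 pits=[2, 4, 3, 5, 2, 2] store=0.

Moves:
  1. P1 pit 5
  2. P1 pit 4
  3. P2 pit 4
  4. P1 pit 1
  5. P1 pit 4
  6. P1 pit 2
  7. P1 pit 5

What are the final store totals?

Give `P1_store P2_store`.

Answer: 4 1

Derivation:
Move 1: P1 pit5 -> P1=[4,4,5,5,2,0](1) P2=[3,5,4,6,2,2](0)
Move 2: P1 pit4 -> P1=[4,4,5,5,0,1](2) P2=[3,5,4,6,2,2](0)
Move 3: P2 pit4 -> P1=[4,4,5,5,0,1](2) P2=[3,5,4,6,0,3](1)
Move 4: P1 pit1 -> P1=[4,0,6,6,1,2](2) P2=[3,5,4,6,0,3](1)
Move 5: P1 pit4 -> P1=[4,0,6,6,0,3](2) P2=[3,5,4,6,0,3](1)
Move 6: P1 pit2 -> P1=[4,0,0,7,1,4](3) P2=[4,6,4,6,0,3](1)
Move 7: P1 pit5 -> P1=[4,0,0,7,1,0](4) P2=[5,7,5,6,0,3](1)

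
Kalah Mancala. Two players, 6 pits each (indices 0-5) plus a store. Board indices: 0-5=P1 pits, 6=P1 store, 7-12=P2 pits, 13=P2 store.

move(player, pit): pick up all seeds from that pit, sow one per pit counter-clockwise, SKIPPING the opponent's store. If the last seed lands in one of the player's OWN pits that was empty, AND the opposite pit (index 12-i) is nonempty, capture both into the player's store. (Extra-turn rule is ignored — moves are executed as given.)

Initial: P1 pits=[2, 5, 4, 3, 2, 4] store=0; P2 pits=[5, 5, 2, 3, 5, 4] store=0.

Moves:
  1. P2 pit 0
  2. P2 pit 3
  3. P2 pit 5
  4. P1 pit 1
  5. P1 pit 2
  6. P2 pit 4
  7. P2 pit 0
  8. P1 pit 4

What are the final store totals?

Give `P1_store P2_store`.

Move 1: P2 pit0 -> P1=[2,5,4,3,2,4](0) P2=[0,6,3,4,6,5](0)
Move 2: P2 pit3 -> P1=[3,5,4,3,2,4](0) P2=[0,6,3,0,7,6](1)
Move 3: P2 pit5 -> P1=[4,6,5,4,3,4](0) P2=[0,6,3,0,7,0](2)
Move 4: P1 pit1 -> P1=[4,0,6,5,4,5](1) P2=[1,6,3,0,7,0](2)
Move 5: P1 pit2 -> P1=[4,0,0,6,5,6](2) P2=[2,7,3,0,7,0](2)
Move 6: P2 pit4 -> P1=[5,1,1,7,6,6](2) P2=[2,7,3,0,0,1](3)
Move 7: P2 pit0 -> P1=[5,1,1,7,6,6](2) P2=[0,8,4,0,0,1](3)
Move 8: P1 pit4 -> P1=[5,1,1,7,0,7](3) P2=[1,9,5,1,0,1](3)

Answer: 3 3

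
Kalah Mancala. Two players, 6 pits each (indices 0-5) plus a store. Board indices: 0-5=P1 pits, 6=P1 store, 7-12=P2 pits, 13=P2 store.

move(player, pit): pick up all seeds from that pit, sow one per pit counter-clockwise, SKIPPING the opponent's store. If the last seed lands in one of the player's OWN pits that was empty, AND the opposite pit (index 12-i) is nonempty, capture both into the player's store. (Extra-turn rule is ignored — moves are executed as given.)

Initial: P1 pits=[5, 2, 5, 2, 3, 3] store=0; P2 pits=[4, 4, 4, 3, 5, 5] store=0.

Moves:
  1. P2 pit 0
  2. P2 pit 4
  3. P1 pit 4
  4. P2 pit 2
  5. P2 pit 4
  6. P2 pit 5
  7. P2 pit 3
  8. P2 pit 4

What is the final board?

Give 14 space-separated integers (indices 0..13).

Answer: 9 5 7 4 1 5 1 2 5 0 0 0 2 4

Derivation:
Move 1: P2 pit0 -> P1=[5,2,5,2,3,3](0) P2=[0,5,5,4,6,5](0)
Move 2: P2 pit4 -> P1=[6,3,6,3,3,3](0) P2=[0,5,5,4,0,6](1)
Move 3: P1 pit4 -> P1=[6,3,6,3,0,4](1) P2=[1,5,5,4,0,6](1)
Move 4: P2 pit2 -> P1=[7,3,6,3,0,4](1) P2=[1,5,0,5,1,7](2)
Move 5: P2 pit4 -> P1=[7,3,6,3,0,4](1) P2=[1,5,0,5,0,8](2)
Move 6: P2 pit5 -> P1=[8,4,7,4,1,5](1) P2=[2,5,0,5,0,0](3)
Move 7: P2 pit3 -> P1=[9,5,7,4,1,5](1) P2=[2,5,0,0,1,1](4)
Move 8: P2 pit4 -> P1=[9,5,7,4,1,5](1) P2=[2,5,0,0,0,2](4)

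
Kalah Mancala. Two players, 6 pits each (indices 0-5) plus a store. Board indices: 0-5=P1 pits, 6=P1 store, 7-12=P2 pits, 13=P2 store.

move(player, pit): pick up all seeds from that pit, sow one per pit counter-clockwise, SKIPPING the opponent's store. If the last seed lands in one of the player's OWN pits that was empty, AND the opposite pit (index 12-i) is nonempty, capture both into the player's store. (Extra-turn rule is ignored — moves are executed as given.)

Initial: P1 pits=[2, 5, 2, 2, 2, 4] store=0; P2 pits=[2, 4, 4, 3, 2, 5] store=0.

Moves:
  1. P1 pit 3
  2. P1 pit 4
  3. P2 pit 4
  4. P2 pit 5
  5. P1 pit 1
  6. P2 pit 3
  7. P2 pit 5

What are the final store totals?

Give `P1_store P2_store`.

Move 1: P1 pit3 -> P1=[2,5,2,0,3,5](0) P2=[2,4,4,3,2,5](0)
Move 2: P1 pit4 -> P1=[2,5,2,0,0,6](1) P2=[3,4,4,3,2,5](0)
Move 3: P2 pit4 -> P1=[2,5,2,0,0,6](1) P2=[3,4,4,3,0,6](1)
Move 4: P2 pit5 -> P1=[3,6,3,1,1,6](1) P2=[3,4,4,3,0,0](2)
Move 5: P1 pit1 -> P1=[3,0,4,2,2,7](2) P2=[4,4,4,3,0,0](2)
Move 6: P2 pit3 -> P1=[3,0,4,2,2,7](2) P2=[4,4,4,0,1,1](3)
Move 7: P2 pit5 -> P1=[3,0,4,2,2,7](2) P2=[4,4,4,0,1,0](4)

Answer: 2 4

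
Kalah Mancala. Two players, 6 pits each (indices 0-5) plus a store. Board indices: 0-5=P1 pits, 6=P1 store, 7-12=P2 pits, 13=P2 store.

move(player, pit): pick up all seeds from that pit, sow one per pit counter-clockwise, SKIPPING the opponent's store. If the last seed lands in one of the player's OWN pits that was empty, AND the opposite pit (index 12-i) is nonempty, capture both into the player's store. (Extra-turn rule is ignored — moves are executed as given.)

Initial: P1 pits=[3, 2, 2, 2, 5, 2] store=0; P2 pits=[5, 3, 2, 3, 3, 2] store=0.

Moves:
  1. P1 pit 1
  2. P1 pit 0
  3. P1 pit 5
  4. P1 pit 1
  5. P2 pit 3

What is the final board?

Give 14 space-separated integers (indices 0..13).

Answer: 0 0 5 4 5 0 1 6 3 2 0 4 3 1

Derivation:
Move 1: P1 pit1 -> P1=[3,0,3,3,5,2](0) P2=[5,3,2,3,3,2](0)
Move 2: P1 pit0 -> P1=[0,1,4,4,5,2](0) P2=[5,3,2,3,3,2](0)
Move 3: P1 pit5 -> P1=[0,1,4,4,5,0](1) P2=[6,3,2,3,3,2](0)
Move 4: P1 pit1 -> P1=[0,0,5,4,5,0](1) P2=[6,3,2,3,3,2](0)
Move 5: P2 pit3 -> P1=[0,0,5,4,5,0](1) P2=[6,3,2,0,4,3](1)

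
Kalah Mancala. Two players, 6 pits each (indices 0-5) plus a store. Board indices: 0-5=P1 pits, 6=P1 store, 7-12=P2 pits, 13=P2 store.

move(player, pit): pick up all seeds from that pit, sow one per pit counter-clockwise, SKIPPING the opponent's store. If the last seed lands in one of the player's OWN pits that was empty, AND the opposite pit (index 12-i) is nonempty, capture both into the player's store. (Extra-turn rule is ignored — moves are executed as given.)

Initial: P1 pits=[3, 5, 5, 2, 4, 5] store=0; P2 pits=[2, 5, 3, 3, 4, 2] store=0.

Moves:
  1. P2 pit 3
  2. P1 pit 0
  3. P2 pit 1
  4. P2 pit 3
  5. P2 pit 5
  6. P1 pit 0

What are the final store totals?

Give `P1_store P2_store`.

Answer: 0 3

Derivation:
Move 1: P2 pit3 -> P1=[3,5,5,2,4,5](0) P2=[2,5,3,0,5,3](1)
Move 2: P1 pit0 -> P1=[0,6,6,3,4,5](0) P2=[2,5,3,0,5,3](1)
Move 3: P2 pit1 -> P1=[0,6,6,3,4,5](0) P2=[2,0,4,1,6,4](2)
Move 4: P2 pit3 -> P1=[0,6,6,3,4,5](0) P2=[2,0,4,0,7,4](2)
Move 5: P2 pit5 -> P1=[1,7,7,3,4,5](0) P2=[2,0,4,0,7,0](3)
Move 6: P1 pit0 -> P1=[0,8,7,3,4,5](0) P2=[2,0,4,0,7,0](3)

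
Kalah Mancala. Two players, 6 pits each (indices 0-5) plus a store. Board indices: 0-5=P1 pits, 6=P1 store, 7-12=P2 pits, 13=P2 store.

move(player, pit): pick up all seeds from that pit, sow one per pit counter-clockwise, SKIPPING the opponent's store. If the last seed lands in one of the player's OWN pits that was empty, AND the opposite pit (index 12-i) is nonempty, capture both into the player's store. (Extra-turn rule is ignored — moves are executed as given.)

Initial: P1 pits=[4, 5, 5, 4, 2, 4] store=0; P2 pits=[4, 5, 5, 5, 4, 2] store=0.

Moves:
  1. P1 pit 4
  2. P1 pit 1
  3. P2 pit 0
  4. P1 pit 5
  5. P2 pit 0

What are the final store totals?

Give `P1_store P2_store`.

Answer: 3 0

Derivation:
Move 1: P1 pit4 -> P1=[4,5,5,4,0,5](1) P2=[4,5,5,5,4,2](0)
Move 2: P1 pit1 -> P1=[4,0,6,5,1,6](2) P2=[4,5,5,5,4,2](0)
Move 3: P2 pit0 -> P1=[4,0,6,5,1,6](2) P2=[0,6,6,6,5,2](0)
Move 4: P1 pit5 -> P1=[4,0,6,5,1,0](3) P2=[1,7,7,7,6,2](0)
Move 5: P2 pit0 -> P1=[4,0,6,5,1,0](3) P2=[0,8,7,7,6,2](0)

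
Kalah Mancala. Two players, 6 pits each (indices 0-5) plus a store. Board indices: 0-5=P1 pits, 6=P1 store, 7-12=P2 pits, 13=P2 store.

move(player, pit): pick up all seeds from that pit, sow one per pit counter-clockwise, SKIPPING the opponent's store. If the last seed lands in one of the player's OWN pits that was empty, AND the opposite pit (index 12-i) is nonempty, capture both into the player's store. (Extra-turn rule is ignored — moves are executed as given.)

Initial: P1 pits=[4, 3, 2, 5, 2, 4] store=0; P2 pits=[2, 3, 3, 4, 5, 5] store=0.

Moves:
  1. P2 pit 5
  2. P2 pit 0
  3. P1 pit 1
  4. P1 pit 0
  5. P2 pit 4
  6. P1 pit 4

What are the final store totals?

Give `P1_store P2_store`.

Answer: 1 2

Derivation:
Move 1: P2 pit5 -> P1=[5,4,3,6,2,4](0) P2=[2,3,3,4,5,0](1)
Move 2: P2 pit0 -> P1=[5,4,3,6,2,4](0) P2=[0,4,4,4,5,0](1)
Move 3: P1 pit1 -> P1=[5,0,4,7,3,5](0) P2=[0,4,4,4,5,0](1)
Move 4: P1 pit0 -> P1=[0,1,5,8,4,6](0) P2=[0,4,4,4,5,0](1)
Move 5: P2 pit4 -> P1=[1,2,6,8,4,6](0) P2=[0,4,4,4,0,1](2)
Move 6: P1 pit4 -> P1=[1,2,6,8,0,7](1) P2=[1,5,4,4,0,1](2)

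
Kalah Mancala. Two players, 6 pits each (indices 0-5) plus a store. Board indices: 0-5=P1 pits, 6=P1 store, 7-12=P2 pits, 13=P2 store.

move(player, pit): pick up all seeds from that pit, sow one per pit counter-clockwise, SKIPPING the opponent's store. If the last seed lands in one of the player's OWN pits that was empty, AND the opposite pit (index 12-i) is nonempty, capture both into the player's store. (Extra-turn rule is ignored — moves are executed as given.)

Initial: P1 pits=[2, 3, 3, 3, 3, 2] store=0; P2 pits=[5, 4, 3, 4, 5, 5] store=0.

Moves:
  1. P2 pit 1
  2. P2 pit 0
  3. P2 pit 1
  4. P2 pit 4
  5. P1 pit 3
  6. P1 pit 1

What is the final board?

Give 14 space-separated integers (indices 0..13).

Answer: 3 0 5 1 6 4 1 1 0 6 6 0 8 1

Derivation:
Move 1: P2 pit1 -> P1=[2,3,3,3,3,2](0) P2=[5,0,4,5,6,6](0)
Move 2: P2 pit0 -> P1=[2,3,3,3,3,2](0) P2=[0,1,5,6,7,7](0)
Move 3: P2 pit1 -> P1=[2,3,3,3,3,2](0) P2=[0,0,6,6,7,7](0)
Move 4: P2 pit4 -> P1=[3,4,4,4,4,2](0) P2=[0,0,6,6,0,8](1)
Move 5: P1 pit3 -> P1=[3,4,4,0,5,3](1) P2=[1,0,6,6,0,8](1)
Move 6: P1 pit1 -> P1=[3,0,5,1,6,4](1) P2=[1,0,6,6,0,8](1)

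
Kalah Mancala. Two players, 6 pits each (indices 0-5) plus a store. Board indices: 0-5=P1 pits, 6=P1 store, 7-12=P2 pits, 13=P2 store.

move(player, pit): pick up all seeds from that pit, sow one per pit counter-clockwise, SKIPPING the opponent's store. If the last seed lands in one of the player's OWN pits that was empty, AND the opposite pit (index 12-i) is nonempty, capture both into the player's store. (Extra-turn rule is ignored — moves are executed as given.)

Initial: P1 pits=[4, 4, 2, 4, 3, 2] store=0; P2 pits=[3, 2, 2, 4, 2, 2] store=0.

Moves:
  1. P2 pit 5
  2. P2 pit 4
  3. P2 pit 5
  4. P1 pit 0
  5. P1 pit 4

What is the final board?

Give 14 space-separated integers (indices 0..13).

Move 1: P2 pit5 -> P1=[5,4,2,4,3,2](0) P2=[3,2,2,4,2,0](1)
Move 2: P2 pit4 -> P1=[5,4,2,4,3,2](0) P2=[3,2,2,4,0,1](2)
Move 3: P2 pit5 -> P1=[5,4,2,4,3,2](0) P2=[3,2,2,4,0,0](3)
Move 4: P1 pit0 -> P1=[0,5,3,5,4,3](0) P2=[3,2,2,4,0,0](3)
Move 5: P1 pit4 -> P1=[0,5,3,5,0,4](1) P2=[4,3,2,4,0,0](3)

Answer: 0 5 3 5 0 4 1 4 3 2 4 0 0 3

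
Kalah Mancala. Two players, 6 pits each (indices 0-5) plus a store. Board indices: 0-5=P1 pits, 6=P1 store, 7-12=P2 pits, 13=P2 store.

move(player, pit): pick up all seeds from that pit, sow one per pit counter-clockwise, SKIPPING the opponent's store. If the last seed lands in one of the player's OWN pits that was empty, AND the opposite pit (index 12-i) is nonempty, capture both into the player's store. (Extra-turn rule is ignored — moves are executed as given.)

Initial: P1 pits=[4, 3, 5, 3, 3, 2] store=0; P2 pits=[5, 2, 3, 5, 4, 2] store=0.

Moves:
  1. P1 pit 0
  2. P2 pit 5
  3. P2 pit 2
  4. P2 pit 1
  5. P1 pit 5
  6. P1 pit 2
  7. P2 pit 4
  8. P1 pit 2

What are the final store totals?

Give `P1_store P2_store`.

Move 1: P1 pit0 -> P1=[0,4,6,4,4,2](0) P2=[5,2,3,5,4,2](0)
Move 2: P2 pit5 -> P1=[1,4,6,4,4,2](0) P2=[5,2,3,5,4,0](1)
Move 3: P2 pit2 -> P1=[0,4,6,4,4,2](0) P2=[5,2,0,6,5,0](3)
Move 4: P2 pit1 -> P1=[0,4,6,4,4,2](0) P2=[5,0,1,7,5,0](3)
Move 5: P1 pit5 -> P1=[0,4,6,4,4,0](1) P2=[6,0,1,7,5,0](3)
Move 6: P1 pit2 -> P1=[0,4,0,5,5,1](2) P2=[7,1,1,7,5,0](3)
Move 7: P2 pit4 -> P1=[1,5,1,5,5,1](2) P2=[7,1,1,7,0,1](4)
Move 8: P1 pit2 -> P1=[1,5,0,6,5,1](2) P2=[7,1,1,7,0,1](4)

Answer: 2 4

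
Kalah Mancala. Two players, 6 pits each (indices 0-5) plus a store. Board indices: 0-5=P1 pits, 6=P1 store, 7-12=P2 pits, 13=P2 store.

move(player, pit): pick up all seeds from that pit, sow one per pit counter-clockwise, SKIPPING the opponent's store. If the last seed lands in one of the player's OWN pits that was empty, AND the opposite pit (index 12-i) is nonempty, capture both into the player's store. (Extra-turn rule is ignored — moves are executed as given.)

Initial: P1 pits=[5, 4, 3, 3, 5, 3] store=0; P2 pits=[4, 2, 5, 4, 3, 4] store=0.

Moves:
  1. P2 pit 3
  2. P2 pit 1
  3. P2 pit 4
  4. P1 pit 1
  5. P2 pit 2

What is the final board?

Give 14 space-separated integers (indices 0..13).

Answer: 8 1 1 4 6 4 1 4 0 0 1 1 7 7

Derivation:
Move 1: P2 pit3 -> P1=[6,4,3,3,5,3](0) P2=[4,2,5,0,4,5](1)
Move 2: P2 pit1 -> P1=[6,4,0,3,5,3](0) P2=[4,0,6,0,4,5](5)
Move 3: P2 pit4 -> P1=[7,5,0,3,5,3](0) P2=[4,0,6,0,0,6](6)
Move 4: P1 pit1 -> P1=[7,0,1,4,6,4](1) P2=[4,0,6,0,0,6](6)
Move 5: P2 pit2 -> P1=[8,1,1,4,6,4](1) P2=[4,0,0,1,1,7](7)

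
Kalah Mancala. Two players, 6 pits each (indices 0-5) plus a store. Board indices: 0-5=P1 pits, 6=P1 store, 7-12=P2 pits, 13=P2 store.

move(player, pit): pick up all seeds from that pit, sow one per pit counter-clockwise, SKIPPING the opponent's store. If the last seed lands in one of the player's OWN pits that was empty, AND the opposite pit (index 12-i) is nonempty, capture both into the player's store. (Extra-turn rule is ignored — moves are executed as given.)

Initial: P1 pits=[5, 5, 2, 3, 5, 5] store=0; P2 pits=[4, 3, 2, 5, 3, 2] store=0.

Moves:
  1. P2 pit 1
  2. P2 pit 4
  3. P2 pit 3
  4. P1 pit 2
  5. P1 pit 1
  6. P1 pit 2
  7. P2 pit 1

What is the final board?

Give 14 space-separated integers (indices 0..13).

Move 1: P2 pit1 -> P1=[5,5,2,3,5,5](0) P2=[4,0,3,6,4,2](0)
Move 2: P2 pit4 -> P1=[6,6,2,3,5,5](0) P2=[4,0,3,6,0,3](1)
Move 3: P2 pit3 -> P1=[7,7,3,3,5,5](0) P2=[4,0,3,0,1,4](2)
Move 4: P1 pit2 -> P1=[7,7,0,4,6,6](0) P2=[4,0,3,0,1,4](2)
Move 5: P1 pit1 -> P1=[7,0,1,5,7,7](1) P2=[5,1,3,0,1,4](2)
Move 6: P1 pit2 -> P1=[7,0,0,6,7,7](1) P2=[5,1,3,0,1,4](2)
Move 7: P2 pit1 -> P1=[7,0,0,6,7,7](1) P2=[5,0,4,0,1,4](2)

Answer: 7 0 0 6 7 7 1 5 0 4 0 1 4 2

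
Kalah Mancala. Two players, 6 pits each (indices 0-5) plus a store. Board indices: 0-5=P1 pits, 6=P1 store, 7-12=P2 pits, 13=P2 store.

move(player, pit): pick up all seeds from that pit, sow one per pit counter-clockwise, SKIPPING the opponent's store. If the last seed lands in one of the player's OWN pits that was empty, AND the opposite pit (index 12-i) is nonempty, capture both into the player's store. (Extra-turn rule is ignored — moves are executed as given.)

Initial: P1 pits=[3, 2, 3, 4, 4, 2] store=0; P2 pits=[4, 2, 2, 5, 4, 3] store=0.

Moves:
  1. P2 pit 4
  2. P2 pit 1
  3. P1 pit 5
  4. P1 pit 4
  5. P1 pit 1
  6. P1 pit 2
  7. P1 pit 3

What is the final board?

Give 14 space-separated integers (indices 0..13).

Answer: 4 0 0 0 2 3 6 7 1 4 6 0 4 1

Derivation:
Move 1: P2 pit4 -> P1=[4,3,3,4,4,2](0) P2=[4,2,2,5,0,4](1)
Move 2: P2 pit1 -> P1=[4,3,3,4,4,2](0) P2=[4,0,3,6,0,4](1)
Move 3: P1 pit5 -> P1=[4,3,3,4,4,0](1) P2=[5,0,3,6,0,4](1)
Move 4: P1 pit4 -> P1=[4,3,3,4,0,1](2) P2=[6,1,3,6,0,4](1)
Move 5: P1 pit1 -> P1=[4,0,4,5,0,1](4) P2=[6,0,3,6,0,4](1)
Move 6: P1 pit2 -> P1=[4,0,0,6,1,2](5) P2=[6,0,3,6,0,4](1)
Move 7: P1 pit3 -> P1=[4,0,0,0,2,3](6) P2=[7,1,4,6,0,4](1)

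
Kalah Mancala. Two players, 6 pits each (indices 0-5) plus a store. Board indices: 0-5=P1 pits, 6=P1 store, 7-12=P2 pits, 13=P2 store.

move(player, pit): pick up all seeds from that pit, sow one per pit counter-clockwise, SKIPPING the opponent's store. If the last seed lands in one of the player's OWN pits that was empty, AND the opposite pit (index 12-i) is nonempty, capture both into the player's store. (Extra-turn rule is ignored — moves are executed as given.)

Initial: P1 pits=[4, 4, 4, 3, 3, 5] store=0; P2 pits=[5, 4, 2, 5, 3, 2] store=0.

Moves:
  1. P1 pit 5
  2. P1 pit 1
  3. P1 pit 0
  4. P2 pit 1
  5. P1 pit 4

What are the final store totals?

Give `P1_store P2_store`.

Answer: 9 1

Derivation:
Move 1: P1 pit5 -> P1=[4,4,4,3,3,0](1) P2=[6,5,3,6,3,2](0)
Move 2: P1 pit1 -> P1=[4,0,5,4,4,0](8) P2=[0,5,3,6,3,2](0)
Move 3: P1 pit0 -> P1=[0,1,6,5,5,0](8) P2=[0,5,3,6,3,2](0)
Move 4: P2 pit1 -> P1=[0,1,6,5,5,0](8) P2=[0,0,4,7,4,3](1)
Move 5: P1 pit4 -> P1=[0,1,6,5,0,1](9) P2=[1,1,5,7,4,3](1)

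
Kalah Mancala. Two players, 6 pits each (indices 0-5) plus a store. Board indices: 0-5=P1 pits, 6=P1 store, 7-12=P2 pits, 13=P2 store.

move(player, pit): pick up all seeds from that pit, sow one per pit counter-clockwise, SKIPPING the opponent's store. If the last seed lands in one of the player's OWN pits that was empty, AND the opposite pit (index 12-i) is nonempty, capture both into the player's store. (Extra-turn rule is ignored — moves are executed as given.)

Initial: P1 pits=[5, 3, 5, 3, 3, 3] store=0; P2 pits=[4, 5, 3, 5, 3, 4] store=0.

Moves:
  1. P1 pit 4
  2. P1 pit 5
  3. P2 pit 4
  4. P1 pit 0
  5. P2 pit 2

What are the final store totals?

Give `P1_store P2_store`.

Move 1: P1 pit4 -> P1=[5,3,5,3,0,4](1) P2=[5,5,3,5,3,4](0)
Move 2: P1 pit5 -> P1=[5,3,5,3,0,0](2) P2=[6,6,4,5,3,4](0)
Move 3: P2 pit4 -> P1=[6,3,5,3,0,0](2) P2=[6,6,4,5,0,5](1)
Move 4: P1 pit0 -> P1=[0,4,6,4,1,1](3) P2=[6,6,4,5,0,5](1)
Move 5: P2 pit2 -> P1=[0,4,6,4,1,1](3) P2=[6,6,0,6,1,6](2)

Answer: 3 2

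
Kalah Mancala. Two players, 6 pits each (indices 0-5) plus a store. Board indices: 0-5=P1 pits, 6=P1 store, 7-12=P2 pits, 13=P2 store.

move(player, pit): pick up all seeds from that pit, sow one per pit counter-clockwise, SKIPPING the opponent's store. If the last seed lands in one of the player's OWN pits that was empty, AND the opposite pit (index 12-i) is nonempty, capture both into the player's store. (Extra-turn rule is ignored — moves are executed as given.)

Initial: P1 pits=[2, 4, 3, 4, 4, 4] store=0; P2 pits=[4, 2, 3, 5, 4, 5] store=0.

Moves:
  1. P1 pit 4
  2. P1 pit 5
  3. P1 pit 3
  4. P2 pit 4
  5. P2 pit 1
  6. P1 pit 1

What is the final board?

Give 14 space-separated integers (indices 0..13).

Answer: 3 0 4 1 2 2 4 7 0 5 7 1 7 1

Derivation:
Move 1: P1 pit4 -> P1=[2,4,3,4,0,5](1) P2=[5,3,3,5,4,5](0)
Move 2: P1 pit5 -> P1=[2,4,3,4,0,0](2) P2=[6,4,4,6,4,5](0)
Move 3: P1 pit3 -> P1=[2,4,3,0,1,1](3) P2=[7,4,4,6,4,5](0)
Move 4: P2 pit4 -> P1=[3,5,3,0,1,1](3) P2=[7,4,4,6,0,6](1)
Move 5: P2 pit1 -> P1=[3,5,3,0,1,1](3) P2=[7,0,5,7,1,7](1)
Move 6: P1 pit1 -> P1=[3,0,4,1,2,2](4) P2=[7,0,5,7,1,7](1)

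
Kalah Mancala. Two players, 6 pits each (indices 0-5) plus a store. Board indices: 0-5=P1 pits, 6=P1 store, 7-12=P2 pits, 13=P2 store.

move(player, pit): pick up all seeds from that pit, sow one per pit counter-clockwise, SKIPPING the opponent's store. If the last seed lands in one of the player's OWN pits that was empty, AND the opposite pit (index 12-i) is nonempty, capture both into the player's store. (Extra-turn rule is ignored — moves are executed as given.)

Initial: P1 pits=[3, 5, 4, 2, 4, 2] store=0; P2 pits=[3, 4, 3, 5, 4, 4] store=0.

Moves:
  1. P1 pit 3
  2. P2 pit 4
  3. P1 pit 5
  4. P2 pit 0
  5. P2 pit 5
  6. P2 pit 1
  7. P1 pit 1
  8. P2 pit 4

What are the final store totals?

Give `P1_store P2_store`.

Move 1: P1 pit3 -> P1=[3,5,4,0,5,3](0) P2=[3,4,3,5,4,4](0)
Move 2: P2 pit4 -> P1=[4,6,4,0,5,3](0) P2=[3,4,3,5,0,5](1)
Move 3: P1 pit5 -> P1=[4,6,4,0,5,0](1) P2=[4,5,3,5,0,5](1)
Move 4: P2 pit0 -> P1=[4,0,4,0,5,0](1) P2=[0,6,4,6,0,5](8)
Move 5: P2 pit5 -> P1=[5,1,5,1,5,0](1) P2=[0,6,4,6,0,0](9)
Move 6: P2 pit1 -> P1=[6,1,5,1,5,0](1) P2=[0,0,5,7,1,1](10)
Move 7: P1 pit1 -> P1=[6,0,6,1,5,0](1) P2=[0,0,5,7,1,1](10)
Move 8: P2 pit4 -> P1=[6,0,6,1,5,0](1) P2=[0,0,5,7,0,2](10)

Answer: 1 10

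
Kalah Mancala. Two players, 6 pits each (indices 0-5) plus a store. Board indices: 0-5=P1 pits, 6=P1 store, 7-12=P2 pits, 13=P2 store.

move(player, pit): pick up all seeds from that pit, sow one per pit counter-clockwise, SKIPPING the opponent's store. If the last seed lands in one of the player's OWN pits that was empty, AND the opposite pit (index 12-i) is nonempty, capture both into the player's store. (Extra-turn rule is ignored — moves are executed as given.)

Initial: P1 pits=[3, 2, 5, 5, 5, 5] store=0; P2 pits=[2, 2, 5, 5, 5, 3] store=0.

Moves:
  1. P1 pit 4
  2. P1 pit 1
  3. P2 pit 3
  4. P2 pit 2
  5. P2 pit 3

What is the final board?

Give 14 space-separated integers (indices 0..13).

Move 1: P1 pit4 -> P1=[3,2,5,5,0,6](1) P2=[3,3,6,5,5,3](0)
Move 2: P1 pit1 -> P1=[3,0,6,6,0,6](1) P2=[3,3,6,5,5,3](0)
Move 3: P2 pit3 -> P1=[4,1,6,6,0,6](1) P2=[3,3,6,0,6,4](1)
Move 4: P2 pit2 -> P1=[5,2,6,6,0,6](1) P2=[3,3,0,1,7,5](2)
Move 5: P2 pit3 -> P1=[5,2,6,6,0,6](1) P2=[3,3,0,0,8,5](2)

Answer: 5 2 6 6 0 6 1 3 3 0 0 8 5 2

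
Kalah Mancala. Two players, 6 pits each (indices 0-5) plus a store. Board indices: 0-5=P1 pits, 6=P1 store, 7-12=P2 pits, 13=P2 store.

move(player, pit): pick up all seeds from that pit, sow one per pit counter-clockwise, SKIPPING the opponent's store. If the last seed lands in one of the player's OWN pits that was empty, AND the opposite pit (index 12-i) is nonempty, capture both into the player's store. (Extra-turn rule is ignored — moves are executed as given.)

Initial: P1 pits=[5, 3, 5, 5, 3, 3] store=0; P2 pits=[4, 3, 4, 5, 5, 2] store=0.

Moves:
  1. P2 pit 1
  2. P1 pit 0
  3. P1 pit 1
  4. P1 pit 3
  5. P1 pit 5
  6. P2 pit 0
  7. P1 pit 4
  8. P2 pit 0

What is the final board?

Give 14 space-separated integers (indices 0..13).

Move 1: P2 pit1 -> P1=[5,3,5,5,3,3](0) P2=[4,0,5,6,6,2](0)
Move 2: P1 pit0 -> P1=[0,4,6,6,4,4](0) P2=[4,0,5,6,6,2](0)
Move 3: P1 pit1 -> P1=[0,0,7,7,5,5](0) P2=[4,0,5,6,6,2](0)
Move 4: P1 pit3 -> P1=[0,0,7,0,6,6](1) P2=[5,1,6,7,6,2](0)
Move 5: P1 pit5 -> P1=[0,0,7,0,6,0](2) P2=[6,2,7,8,7,2](0)
Move 6: P2 pit0 -> P1=[0,0,7,0,6,0](2) P2=[0,3,8,9,8,3](1)
Move 7: P1 pit4 -> P1=[0,0,7,0,0,1](3) P2=[1,4,9,10,8,3](1)
Move 8: P2 pit0 -> P1=[0,0,7,0,0,1](3) P2=[0,5,9,10,8,3](1)

Answer: 0 0 7 0 0 1 3 0 5 9 10 8 3 1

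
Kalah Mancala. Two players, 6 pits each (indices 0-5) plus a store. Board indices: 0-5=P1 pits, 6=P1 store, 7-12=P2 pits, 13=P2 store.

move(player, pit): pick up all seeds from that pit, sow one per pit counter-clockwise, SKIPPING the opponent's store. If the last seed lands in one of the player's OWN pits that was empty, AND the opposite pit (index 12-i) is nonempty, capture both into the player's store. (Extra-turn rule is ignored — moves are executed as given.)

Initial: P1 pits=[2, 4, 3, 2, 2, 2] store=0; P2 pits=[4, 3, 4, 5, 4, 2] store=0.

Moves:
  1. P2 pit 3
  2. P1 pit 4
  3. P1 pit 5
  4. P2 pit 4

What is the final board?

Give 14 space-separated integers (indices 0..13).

Answer: 4 6 4 2 0 0 2 5 4 4 0 0 4 2

Derivation:
Move 1: P2 pit3 -> P1=[3,5,3,2,2,2](0) P2=[4,3,4,0,5,3](1)
Move 2: P1 pit4 -> P1=[3,5,3,2,0,3](1) P2=[4,3,4,0,5,3](1)
Move 3: P1 pit5 -> P1=[3,5,3,2,0,0](2) P2=[5,4,4,0,5,3](1)
Move 4: P2 pit4 -> P1=[4,6,4,2,0,0](2) P2=[5,4,4,0,0,4](2)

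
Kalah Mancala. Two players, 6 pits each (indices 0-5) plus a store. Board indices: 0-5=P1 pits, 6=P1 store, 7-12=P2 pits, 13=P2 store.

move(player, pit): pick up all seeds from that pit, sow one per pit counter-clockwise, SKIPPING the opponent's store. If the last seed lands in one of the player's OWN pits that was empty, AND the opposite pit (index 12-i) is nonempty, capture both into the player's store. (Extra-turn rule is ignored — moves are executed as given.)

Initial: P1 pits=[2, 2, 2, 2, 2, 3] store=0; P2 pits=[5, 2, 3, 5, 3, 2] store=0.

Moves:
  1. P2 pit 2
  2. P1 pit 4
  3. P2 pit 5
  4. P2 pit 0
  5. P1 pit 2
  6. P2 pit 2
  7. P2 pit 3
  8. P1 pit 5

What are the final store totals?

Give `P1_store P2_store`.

Answer: 6 6

Derivation:
Move 1: P2 pit2 -> P1=[2,2,2,2,2,3](0) P2=[5,2,0,6,4,3](0)
Move 2: P1 pit4 -> P1=[2,2,2,2,0,4](1) P2=[5,2,0,6,4,3](0)
Move 3: P2 pit5 -> P1=[3,3,2,2,0,4](1) P2=[5,2,0,6,4,0](1)
Move 4: P2 pit0 -> P1=[0,3,2,2,0,4](1) P2=[0,3,1,7,5,0](5)
Move 5: P1 pit2 -> P1=[0,3,0,3,0,4](5) P2=[0,0,1,7,5,0](5)
Move 6: P2 pit2 -> P1=[0,3,0,3,0,4](5) P2=[0,0,0,8,5,0](5)
Move 7: P2 pit3 -> P1=[1,4,1,4,1,4](5) P2=[0,0,0,0,6,1](6)
Move 8: P1 pit5 -> P1=[1,4,1,4,1,0](6) P2=[1,1,1,0,6,1](6)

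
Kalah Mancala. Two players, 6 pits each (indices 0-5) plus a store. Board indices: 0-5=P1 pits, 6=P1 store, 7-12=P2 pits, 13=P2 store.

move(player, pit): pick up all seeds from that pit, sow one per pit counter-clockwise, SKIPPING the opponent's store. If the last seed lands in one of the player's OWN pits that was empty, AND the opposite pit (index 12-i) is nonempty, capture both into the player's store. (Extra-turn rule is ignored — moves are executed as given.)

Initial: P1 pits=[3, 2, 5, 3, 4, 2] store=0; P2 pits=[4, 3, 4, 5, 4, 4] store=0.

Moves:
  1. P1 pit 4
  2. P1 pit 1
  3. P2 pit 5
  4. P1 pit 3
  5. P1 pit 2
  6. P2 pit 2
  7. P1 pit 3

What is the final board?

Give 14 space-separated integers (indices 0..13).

Move 1: P1 pit4 -> P1=[3,2,5,3,0,3](1) P2=[5,4,4,5,4,4](0)
Move 2: P1 pit1 -> P1=[3,0,6,4,0,3](1) P2=[5,4,4,5,4,4](0)
Move 3: P2 pit5 -> P1=[4,1,7,4,0,3](1) P2=[5,4,4,5,4,0](1)
Move 4: P1 pit3 -> P1=[4,1,7,0,1,4](2) P2=[6,4,4,5,4,0](1)
Move 5: P1 pit2 -> P1=[4,1,0,1,2,5](3) P2=[7,5,5,5,4,0](1)
Move 6: P2 pit2 -> P1=[5,1,0,1,2,5](3) P2=[7,5,0,6,5,1](2)
Move 7: P1 pit3 -> P1=[5,1,0,0,3,5](3) P2=[7,5,0,6,5,1](2)

Answer: 5 1 0 0 3 5 3 7 5 0 6 5 1 2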